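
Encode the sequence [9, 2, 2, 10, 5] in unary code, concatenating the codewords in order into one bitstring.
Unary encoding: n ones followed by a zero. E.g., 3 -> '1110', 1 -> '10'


Encode each number as n ones followed by a terminating 0:
  9 -> 1111111110 (10 bits)
  2 -> 110 (3 bits)
  2 -> 110 (3 bits)
  10 -> 11111111110 (11 bits)
  5 -> 111110 (6 bits)
Total length = 10 + 3 + 3 + 11 + 6 = 33 bits.

Unary([9, 2, 2, 10, 5]) = 111111111011011011111111110111110 (33 bits)


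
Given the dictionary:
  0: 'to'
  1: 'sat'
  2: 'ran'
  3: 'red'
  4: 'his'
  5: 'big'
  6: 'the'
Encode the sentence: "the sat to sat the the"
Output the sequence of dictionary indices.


Look up each word in the dictionary:
  'the' -> 6
  'sat' -> 1
  'to' -> 0
  'sat' -> 1
  'the' -> 6
  'the' -> 6

Encoded: [6, 1, 0, 1, 6, 6]


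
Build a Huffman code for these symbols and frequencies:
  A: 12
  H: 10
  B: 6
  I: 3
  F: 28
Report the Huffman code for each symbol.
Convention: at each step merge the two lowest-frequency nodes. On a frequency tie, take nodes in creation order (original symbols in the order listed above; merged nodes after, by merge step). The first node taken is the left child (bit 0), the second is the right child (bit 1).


Huffman tree construction:
Step 1: Merge I(3) + B(6) = 9
Step 2: Merge (I+B)(9) + H(10) = 19
Step 3: Merge A(12) + ((I+B)+H)(19) = 31
Step 4: Merge F(28) + (A+((I+B)+H))(31) = 59
Read each symbol's code off the tree from the root (left child = 0, right child = 1).

Codes:
  A: 10 (length 2)
  H: 111 (length 3)
  B: 1101 (length 4)
  I: 1100 (length 4)
  F: 0 (length 1)
Average code length: 118/59 = 2.0000 bits/symbol


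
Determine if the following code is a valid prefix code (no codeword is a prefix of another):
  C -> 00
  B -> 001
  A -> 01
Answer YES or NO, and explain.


Checking each pair (does one codeword prefix another?):
  C='00' vs B='001': prefix -- VIOLATION

NO -- this is NOT a valid prefix code. C (00) is a prefix of B (001).


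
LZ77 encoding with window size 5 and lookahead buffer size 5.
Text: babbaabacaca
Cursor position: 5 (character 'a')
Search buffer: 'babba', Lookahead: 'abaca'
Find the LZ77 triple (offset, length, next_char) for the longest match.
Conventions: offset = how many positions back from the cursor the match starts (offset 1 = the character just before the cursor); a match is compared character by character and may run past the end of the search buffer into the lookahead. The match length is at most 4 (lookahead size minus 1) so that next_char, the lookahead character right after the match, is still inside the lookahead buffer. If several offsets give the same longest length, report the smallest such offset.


Try each offset into the search buffer:
  offset=1 (pos 4, char 'a'): match length 1
  offset=2 (pos 3, char 'b'): match length 0
  offset=3 (pos 2, char 'b'): match length 0
  offset=4 (pos 1, char 'a'): match length 2
  offset=5 (pos 0, char 'b'): match length 0
Longest match has length 2 at offset 4.
next_char = character at position 5 + 2 = 7 -> 'a'

Best match: offset=4, length=2 (matching 'ab' starting at position 1)
LZ77 triple: (4, 2, 'a')


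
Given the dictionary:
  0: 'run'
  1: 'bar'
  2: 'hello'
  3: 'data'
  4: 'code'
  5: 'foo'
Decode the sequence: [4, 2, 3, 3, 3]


Look up each index in the dictionary:
  4 -> 'code'
  2 -> 'hello'
  3 -> 'data'
  3 -> 'data'
  3 -> 'data'

Decoded: "code hello data data data"


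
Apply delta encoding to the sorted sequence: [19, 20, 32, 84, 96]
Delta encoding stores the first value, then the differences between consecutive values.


First value: 19
Deltas:
  20 - 19 = 1
  32 - 20 = 12
  84 - 32 = 52
  96 - 84 = 12


Delta encoded: [19, 1, 12, 52, 12]


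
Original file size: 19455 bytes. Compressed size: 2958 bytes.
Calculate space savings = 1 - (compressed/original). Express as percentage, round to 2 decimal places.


ratio = compressed/original = 2958/19455 = 0.152043
savings = 1 - ratio = 1 - 0.152043 = 0.847957
as a percentage: 0.847957 * 100 = 84.8%

Space savings = 1 - 2958/19455 = 84.8%


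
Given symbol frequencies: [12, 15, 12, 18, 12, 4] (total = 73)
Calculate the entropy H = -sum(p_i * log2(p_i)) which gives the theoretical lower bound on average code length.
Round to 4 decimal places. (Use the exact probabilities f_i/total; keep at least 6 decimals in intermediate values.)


Per-symbol terms -p_i * log2(p_i) with p_i = f_i/73:
  p = 12/73 = 0.164384: log2(p) = -2.604862, -p*log2(p) = 0.428197
  p = 15/73 = 0.205479: log2(p) = -2.282934, -p*log2(p) = 0.469096
  p = 12/73 = 0.164384: log2(p) = -2.604862, -p*log2(p) = 0.428197
  p = 18/73 = 0.246575: log2(p) = -2.019900, -p*log2(p) = 0.498057
  p = 12/73 = 0.164384: log2(p) = -2.604862, -p*log2(p) = 0.428197
  p = 4/73 = 0.054795: log2(p) = -4.189825, -p*log2(p) = 0.229579
H = 0.428197 + 0.469096 + 0.428197 + 0.498057 + 0.428197 + 0.229579 = 2.481323

H = 2.4813 bits/symbol


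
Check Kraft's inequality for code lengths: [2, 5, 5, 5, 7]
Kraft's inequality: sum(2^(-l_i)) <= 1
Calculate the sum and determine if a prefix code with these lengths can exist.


Sum = 2^(-2) + 2^(-5) + 2^(-5) + 2^(-5) + 2^(-7)
    = 0.25 + 0.03125 + 0.03125 + 0.03125 + 0.0078125
    = 45/128 = 0.3515625
Since 0.3515625 <= 1, Kraft's inequality IS satisfied.
A prefix code with these lengths CAN exist.

Kraft sum = 0.3515625. Satisfied.


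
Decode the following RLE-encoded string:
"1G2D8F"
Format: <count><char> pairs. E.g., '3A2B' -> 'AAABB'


Expanding each <count><char> pair:
  1G -> 'G'
  2D -> 'DD'
  8F -> 'FFFFFFFF'

Decoded = GDDFFFFFFFF


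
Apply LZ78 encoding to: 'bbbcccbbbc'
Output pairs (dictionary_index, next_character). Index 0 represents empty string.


LZ78 encoding steps:
Dictionary: {0: ''}
Step 1: w='' (idx 0), next='b' -> output (0, 'b'), add 'b' as idx 1
Step 2: w='b' (idx 1), next='b' -> output (1, 'b'), add 'bb' as idx 2
Step 3: w='' (idx 0), next='c' -> output (0, 'c'), add 'c' as idx 3
Step 4: w='c' (idx 3), next='c' -> output (3, 'c'), add 'cc' as idx 4
Step 5: w='bb' (idx 2), next='b' -> output (2, 'b'), add 'bbb' as idx 5
Step 6: w='c' (idx 3), end of input -> output (3, '')


Encoded: [(0, 'b'), (1, 'b'), (0, 'c'), (3, 'c'), (2, 'b'), (3, '')]


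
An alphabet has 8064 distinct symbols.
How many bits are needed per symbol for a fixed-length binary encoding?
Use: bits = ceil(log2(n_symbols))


log2(8064) = 12.9773
Bracket: 2^12 = 4096 < 8064 <= 2^13 = 8192
So ceil(log2(8064)) = 13

bits = ceil(log2(8064)) = ceil(12.9773) = 13 bits


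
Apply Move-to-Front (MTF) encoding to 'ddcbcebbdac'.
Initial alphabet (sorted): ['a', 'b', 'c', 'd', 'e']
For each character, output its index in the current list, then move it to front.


MTF encoding:
'd': index 3 in ['a', 'b', 'c', 'd', 'e'] -> ['d', 'a', 'b', 'c', 'e']
'd': index 0 in ['d', 'a', 'b', 'c', 'e'] -> ['d', 'a', 'b', 'c', 'e']
'c': index 3 in ['d', 'a', 'b', 'c', 'e'] -> ['c', 'd', 'a', 'b', 'e']
'b': index 3 in ['c', 'd', 'a', 'b', 'e'] -> ['b', 'c', 'd', 'a', 'e']
'c': index 1 in ['b', 'c', 'd', 'a', 'e'] -> ['c', 'b', 'd', 'a', 'e']
'e': index 4 in ['c', 'b', 'd', 'a', 'e'] -> ['e', 'c', 'b', 'd', 'a']
'b': index 2 in ['e', 'c', 'b', 'd', 'a'] -> ['b', 'e', 'c', 'd', 'a']
'b': index 0 in ['b', 'e', 'c', 'd', 'a'] -> ['b', 'e', 'c', 'd', 'a']
'd': index 3 in ['b', 'e', 'c', 'd', 'a'] -> ['d', 'b', 'e', 'c', 'a']
'a': index 4 in ['d', 'b', 'e', 'c', 'a'] -> ['a', 'd', 'b', 'e', 'c']
'c': index 4 in ['a', 'd', 'b', 'e', 'c'] -> ['c', 'a', 'd', 'b', 'e']


Output: [3, 0, 3, 3, 1, 4, 2, 0, 3, 4, 4]


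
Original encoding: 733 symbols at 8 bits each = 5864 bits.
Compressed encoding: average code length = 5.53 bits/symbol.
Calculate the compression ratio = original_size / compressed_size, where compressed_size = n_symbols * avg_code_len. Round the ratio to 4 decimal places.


original_size = n_symbols * orig_bits = 733 * 8 = 5864 bits
compressed_size = n_symbols * avg_code_len = 733 * 5.53 = 4053.49 bits
ratio = original_size / compressed_size = 5864 / 4053.49 = 1.4467

Compression ratio = 1.4467


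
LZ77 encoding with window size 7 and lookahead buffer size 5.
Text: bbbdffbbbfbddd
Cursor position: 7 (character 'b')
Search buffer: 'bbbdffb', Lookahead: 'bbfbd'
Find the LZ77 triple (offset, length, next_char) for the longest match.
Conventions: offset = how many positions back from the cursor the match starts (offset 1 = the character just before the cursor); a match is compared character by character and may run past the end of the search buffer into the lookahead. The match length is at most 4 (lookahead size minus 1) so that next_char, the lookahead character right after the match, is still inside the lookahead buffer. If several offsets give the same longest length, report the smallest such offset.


Try each offset into the search buffer:
  offset=1 (pos 6, char 'b'): match length 2
  offset=2 (pos 5, char 'f'): match length 0
  offset=3 (pos 4, char 'f'): match length 0
  offset=4 (pos 3, char 'd'): match length 0
  offset=5 (pos 2, char 'b'): match length 1
  offset=6 (pos 1, char 'b'): match length 2
  offset=7 (pos 0, char 'b'): match length 2
Longest match has length 2, found at offsets 1, 6, 7; take the smallest, offset 1.
next_char = character at position 7 + 2 = 9 -> 'f'

Best match: offset=1, length=2 (matching 'bb' starting at position 6)
LZ77 triple: (1, 2, 'f')


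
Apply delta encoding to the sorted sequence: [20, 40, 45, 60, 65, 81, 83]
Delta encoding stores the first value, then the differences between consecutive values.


First value: 20
Deltas:
  40 - 20 = 20
  45 - 40 = 5
  60 - 45 = 15
  65 - 60 = 5
  81 - 65 = 16
  83 - 81 = 2


Delta encoded: [20, 20, 5, 15, 5, 16, 2]


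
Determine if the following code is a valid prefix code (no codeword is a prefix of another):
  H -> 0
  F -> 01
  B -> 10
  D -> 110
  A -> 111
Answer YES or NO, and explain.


Checking each pair (does one codeword prefix another?):
  H='0' vs F='01': prefix -- VIOLATION

NO -- this is NOT a valid prefix code. H (0) is a prefix of F (01).


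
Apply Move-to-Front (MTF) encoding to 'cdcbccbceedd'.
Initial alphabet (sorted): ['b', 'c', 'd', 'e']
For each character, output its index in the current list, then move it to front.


MTF encoding:
'c': index 1 in ['b', 'c', 'd', 'e'] -> ['c', 'b', 'd', 'e']
'd': index 2 in ['c', 'b', 'd', 'e'] -> ['d', 'c', 'b', 'e']
'c': index 1 in ['d', 'c', 'b', 'e'] -> ['c', 'd', 'b', 'e']
'b': index 2 in ['c', 'd', 'b', 'e'] -> ['b', 'c', 'd', 'e']
'c': index 1 in ['b', 'c', 'd', 'e'] -> ['c', 'b', 'd', 'e']
'c': index 0 in ['c', 'b', 'd', 'e'] -> ['c', 'b', 'd', 'e']
'b': index 1 in ['c', 'b', 'd', 'e'] -> ['b', 'c', 'd', 'e']
'c': index 1 in ['b', 'c', 'd', 'e'] -> ['c', 'b', 'd', 'e']
'e': index 3 in ['c', 'b', 'd', 'e'] -> ['e', 'c', 'b', 'd']
'e': index 0 in ['e', 'c', 'b', 'd'] -> ['e', 'c', 'b', 'd']
'd': index 3 in ['e', 'c', 'b', 'd'] -> ['d', 'e', 'c', 'b']
'd': index 0 in ['d', 'e', 'c', 'b'] -> ['d', 'e', 'c', 'b']


Output: [1, 2, 1, 2, 1, 0, 1, 1, 3, 0, 3, 0]


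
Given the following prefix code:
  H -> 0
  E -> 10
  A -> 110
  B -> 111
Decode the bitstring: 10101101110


Decoding step by step:
Bits 10 -> E
Bits 10 -> E
Bits 110 -> A
Bits 111 -> B
Bits 0 -> H


Decoded message: EEABH


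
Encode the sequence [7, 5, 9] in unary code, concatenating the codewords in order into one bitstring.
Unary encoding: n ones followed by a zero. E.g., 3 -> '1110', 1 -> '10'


Encode each number as n ones followed by a terminating 0:
  7 -> 11111110 (8 bits)
  5 -> 111110 (6 bits)
  9 -> 1111111110 (10 bits)
Total length = 8 + 6 + 10 = 24 bits.

Unary([7, 5, 9]) = 111111101111101111111110 (24 bits)


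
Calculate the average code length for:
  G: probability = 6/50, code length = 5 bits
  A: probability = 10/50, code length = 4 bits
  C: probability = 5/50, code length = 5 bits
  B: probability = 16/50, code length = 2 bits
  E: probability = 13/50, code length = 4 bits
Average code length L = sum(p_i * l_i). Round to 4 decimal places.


Weighted contributions p_i * l_i:
  G: (6/50) * 5 = 30/50
  A: (10/50) * 4 = 40/50
  C: (5/50) * 5 = 25/50
  B: (16/50) * 2 = 32/50
  E: (13/50) * 4 = 52/50
Sum = (30 + 40 + 25 + 32 + 52)/50 = 179/50

L = 179/50 = 3.5800 bits/symbol


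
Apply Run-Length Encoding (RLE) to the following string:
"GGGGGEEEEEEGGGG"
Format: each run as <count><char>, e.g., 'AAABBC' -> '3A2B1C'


Scanning runs left to right:
  i=0: run of 'G' x 5 -> '5G'
  i=5: run of 'E' x 6 -> '6E'
  i=11: run of 'G' x 4 -> '4G'

RLE = 5G6E4G


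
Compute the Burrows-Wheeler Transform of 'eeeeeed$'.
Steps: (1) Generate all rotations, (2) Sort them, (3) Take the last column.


Rotations (sorted):
  0: $eeeeeed -> last char: d
  1: d$eeeeee -> last char: e
  2: ed$eeeee -> last char: e
  3: eed$eeee -> last char: e
  4: eeed$eee -> last char: e
  5: eeeed$ee -> last char: e
  6: eeeeed$e -> last char: e
  7: eeeeeed$ -> last char: $


BWT = deeeeee$


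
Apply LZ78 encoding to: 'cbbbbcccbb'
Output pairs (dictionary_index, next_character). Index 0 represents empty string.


LZ78 encoding steps:
Dictionary: {0: ''}
Step 1: w='' (idx 0), next='c' -> output (0, 'c'), add 'c' as idx 1
Step 2: w='' (idx 0), next='b' -> output (0, 'b'), add 'b' as idx 2
Step 3: w='b' (idx 2), next='b' -> output (2, 'b'), add 'bb' as idx 3
Step 4: w='b' (idx 2), next='c' -> output (2, 'c'), add 'bc' as idx 4
Step 5: w='c' (idx 1), next='c' -> output (1, 'c'), add 'cc' as idx 5
Step 6: w='bb' (idx 3), end of input -> output (3, '')


Encoded: [(0, 'c'), (0, 'b'), (2, 'b'), (2, 'c'), (1, 'c'), (3, '')]


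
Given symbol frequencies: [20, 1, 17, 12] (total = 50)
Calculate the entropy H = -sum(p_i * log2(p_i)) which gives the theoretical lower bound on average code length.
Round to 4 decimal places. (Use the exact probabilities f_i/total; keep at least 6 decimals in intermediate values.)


Per-symbol terms -p_i * log2(p_i) with p_i = f_i/50:
  p = 20/50 = 0.400000: log2(p) = -1.321928, -p*log2(p) = 0.528771
  p = 1/50 = 0.020000: log2(p) = -5.643856, -p*log2(p) = 0.112877
  p = 17/50 = 0.340000: log2(p) = -1.556393, -p*log2(p) = 0.529174
  p = 12/50 = 0.240000: log2(p) = -2.058894, -p*log2(p) = 0.494134
H = 0.528771 + 0.112877 + 0.529174 + 0.494134 = 1.664956

H = 1.665 bits/symbol


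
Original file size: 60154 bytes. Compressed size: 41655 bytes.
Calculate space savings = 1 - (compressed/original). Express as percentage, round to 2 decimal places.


ratio = compressed/original = 41655/60154 = 0.692473
savings = 1 - ratio = 1 - 0.692473 = 0.307527
as a percentage: 0.307527 * 100 = 30.75%

Space savings = 1 - 41655/60154 = 30.75%


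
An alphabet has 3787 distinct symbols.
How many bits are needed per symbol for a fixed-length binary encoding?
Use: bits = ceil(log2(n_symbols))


log2(3787) = 11.8868
Bracket: 2^11 = 2048 < 3787 <= 2^12 = 4096
So ceil(log2(3787)) = 12

bits = ceil(log2(3787)) = ceil(11.8868) = 12 bits


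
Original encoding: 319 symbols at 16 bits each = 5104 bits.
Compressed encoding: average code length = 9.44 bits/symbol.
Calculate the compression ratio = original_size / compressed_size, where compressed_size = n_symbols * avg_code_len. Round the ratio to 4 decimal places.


original_size = n_symbols * orig_bits = 319 * 16 = 5104 bits
compressed_size = n_symbols * avg_code_len = 319 * 9.44 = 3011.36 bits
ratio = original_size / compressed_size = 5104 / 3011.36 = 1.6949

Compression ratio = 1.6949


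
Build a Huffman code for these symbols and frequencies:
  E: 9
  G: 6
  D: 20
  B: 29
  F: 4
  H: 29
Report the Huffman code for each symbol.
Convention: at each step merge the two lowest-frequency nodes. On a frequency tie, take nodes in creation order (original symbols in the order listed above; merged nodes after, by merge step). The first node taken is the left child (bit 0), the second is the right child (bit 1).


Huffman tree construction:
Step 1: Merge F(4) + G(6) = 10
Step 2: Merge E(9) + (F+G)(10) = 19
Step 3: Merge (E+(F+G))(19) + D(20) = 39
Step 4: Merge B(29) + H(29) = 58
Step 5: Merge ((E+(F+G))+D)(39) + (B+H)(58) = 97
Read each symbol's code off the tree from the root (left child = 0, right child = 1).

Codes:
  E: 000 (length 3)
  G: 0011 (length 4)
  D: 01 (length 2)
  B: 10 (length 2)
  F: 0010 (length 4)
  H: 11 (length 2)
Average code length: 223/97 = 2.2990 bits/symbol


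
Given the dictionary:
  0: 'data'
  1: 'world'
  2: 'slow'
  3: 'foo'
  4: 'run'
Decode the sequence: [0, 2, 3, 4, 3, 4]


Look up each index in the dictionary:
  0 -> 'data'
  2 -> 'slow'
  3 -> 'foo'
  4 -> 'run'
  3 -> 'foo'
  4 -> 'run'

Decoded: "data slow foo run foo run"


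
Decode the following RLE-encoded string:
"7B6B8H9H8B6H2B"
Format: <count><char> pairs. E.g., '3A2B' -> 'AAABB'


Expanding each <count><char> pair:
  7B -> 'BBBBBBB'
  6B -> 'BBBBBB'
  8H -> 'HHHHHHHH'
  9H -> 'HHHHHHHHH'
  8B -> 'BBBBBBBB'
  6H -> 'HHHHHH'
  2B -> 'BB'

Decoded = BBBBBBBBBBBBBHHHHHHHHHHHHHHHHHBBBBBBBBHHHHHHBB


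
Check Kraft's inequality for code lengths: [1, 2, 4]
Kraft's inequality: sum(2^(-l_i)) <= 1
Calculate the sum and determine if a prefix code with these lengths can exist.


Sum = 2^(-1) + 2^(-2) + 2^(-4)
    = 0.5 + 0.25 + 0.0625
    = 13/16 = 0.8125
Since 0.8125 <= 1, Kraft's inequality IS satisfied.
A prefix code with these lengths CAN exist.

Kraft sum = 0.8125. Satisfied.


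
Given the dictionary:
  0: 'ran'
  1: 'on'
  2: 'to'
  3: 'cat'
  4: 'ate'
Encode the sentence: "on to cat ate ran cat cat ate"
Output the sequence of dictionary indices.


Look up each word in the dictionary:
  'on' -> 1
  'to' -> 2
  'cat' -> 3
  'ate' -> 4
  'ran' -> 0
  'cat' -> 3
  'cat' -> 3
  'ate' -> 4

Encoded: [1, 2, 3, 4, 0, 3, 3, 4]


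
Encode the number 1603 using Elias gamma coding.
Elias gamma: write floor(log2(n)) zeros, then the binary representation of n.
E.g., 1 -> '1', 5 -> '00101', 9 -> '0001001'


num_bits = floor(log2(1603)) + 1 = 11
leading_zeros = num_bits - 1 = 10
binary(1603) = 11001000011

Elias gamma(1603) = '0000000000' + '11001000011' = 000000000011001000011 (21 bits)


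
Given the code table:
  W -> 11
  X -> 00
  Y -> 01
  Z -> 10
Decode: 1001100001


Decoding:
10 -> Z
01 -> Y
10 -> Z
00 -> X
01 -> Y


Result: ZYZXY


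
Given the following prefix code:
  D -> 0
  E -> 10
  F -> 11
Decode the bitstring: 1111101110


Decoding step by step:
Bits 11 -> F
Bits 11 -> F
Bits 10 -> E
Bits 11 -> F
Bits 10 -> E


Decoded message: FFEFE


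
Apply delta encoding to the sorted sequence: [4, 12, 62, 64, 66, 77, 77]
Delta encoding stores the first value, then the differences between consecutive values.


First value: 4
Deltas:
  12 - 4 = 8
  62 - 12 = 50
  64 - 62 = 2
  66 - 64 = 2
  77 - 66 = 11
  77 - 77 = 0


Delta encoded: [4, 8, 50, 2, 2, 11, 0]


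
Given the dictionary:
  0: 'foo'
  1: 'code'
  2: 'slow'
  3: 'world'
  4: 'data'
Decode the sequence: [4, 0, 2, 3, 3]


Look up each index in the dictionary:
  4 -> 'data'
  0 -> 'foo'
  2 -> 'slow'
  3 -> 'world'
  3 -> 'world'

Decoded: "data foo slow world world"


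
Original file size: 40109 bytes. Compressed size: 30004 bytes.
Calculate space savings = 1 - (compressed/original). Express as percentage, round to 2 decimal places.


ratio = compressed/original = 30004/40109 = 0.748062
savings = 1 - ratio = 1 - 0.748062 = 0.251938
as a percentage: 0.251938 * 100 = 25.19%

Space savings = 1 - 30004/40109 = 25.19%


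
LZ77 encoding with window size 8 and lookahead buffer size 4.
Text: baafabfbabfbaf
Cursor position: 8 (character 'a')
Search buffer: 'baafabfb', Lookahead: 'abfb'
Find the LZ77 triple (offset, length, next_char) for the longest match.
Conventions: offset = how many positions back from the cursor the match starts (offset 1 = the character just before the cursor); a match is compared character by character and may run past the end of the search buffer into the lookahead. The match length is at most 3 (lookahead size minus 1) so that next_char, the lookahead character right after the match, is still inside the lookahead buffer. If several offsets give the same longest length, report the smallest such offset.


Try each offset into the search buffer:
  offset=1 (pos 7, char 'b'): match length 0
  offset=2 (pos 6, char 'f'): match length 0
  offset=3 (pos 5, char 'b'): match length 0
  offset=4 (pos 4, char 'a'): match length 3
  offset=5 (pos 3, char 'f'): match length 0
  offset=6 (pos 2, char 'a'): match length 1
  offset=7 (pos 1, char 'a'): match length 1
  offset=8 (pos 0, char 'b'): match length 0
Longest match has length 3 at offset 4.
next_char = character at position 8 + 3 = 11 -> 'b'

Best match: offset=4, length=3 (matching 'abf' starting at position 4)
LZ77 triple: (4, 3, 'b')


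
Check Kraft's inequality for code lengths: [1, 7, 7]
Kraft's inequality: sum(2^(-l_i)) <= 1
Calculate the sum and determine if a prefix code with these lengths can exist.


Sum = 2^(-1) + 2^(-7) + 2^(-7)
    = 0.5 + 0.0078125 + 0.0078125
    = 66/128 = 0.515625
Since 0.515625 <= 1, Kraft's inequality IS satisfied.
A prefix code with these lengths CAN exist.

Kraft sum = 0.515625. Satisfied.


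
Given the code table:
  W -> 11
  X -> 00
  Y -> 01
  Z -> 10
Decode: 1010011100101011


Decoding:
10 -> Z
10 -> Z
01 -> Y
11 -> W
00 -> X
10 -> Z
10 -> Z
11 -> W


Result: ZZYWXZZW


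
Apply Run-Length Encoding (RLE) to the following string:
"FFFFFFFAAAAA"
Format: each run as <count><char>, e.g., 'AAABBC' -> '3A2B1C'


Scanning runs left to right:
  i=0: run of 'F' x 7 -> '7F'
  i=7: run of 'A' x 5 -> '5A'

RLE = 7F5A


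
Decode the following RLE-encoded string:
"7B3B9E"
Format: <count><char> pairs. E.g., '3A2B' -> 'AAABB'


Expanding each <count><char> pair:
  7B -> 'BBBBBBB'
  3B -> 'BBB'
  9E -> 'EEEEEEEEE'

Decoded = BBBBBBBBBBEEEEEEEEE


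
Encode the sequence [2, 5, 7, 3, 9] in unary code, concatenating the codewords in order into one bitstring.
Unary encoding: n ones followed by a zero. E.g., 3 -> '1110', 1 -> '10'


Encode each number as n ones followed by a terminating 0:
  2 -> 110 (3 bits)
  5 -> 111110 (6 bits)
  7 -> 11111110 (8 bits)
  3 -> 1110 (4 bits)
  9 -> 1111111110 (10 bits)
Total length = 3 + 6 + 8 + 4 + 10 = 31 bits.

Unary([2, 5, 7, 3, 9]) = 1101111101111111011101111111110 (31 bits)


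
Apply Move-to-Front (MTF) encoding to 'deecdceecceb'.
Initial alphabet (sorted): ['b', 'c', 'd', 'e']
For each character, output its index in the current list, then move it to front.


MTF encoding:
'd': index 2 in ['b', 'c', 'd', 'e'] -> ['d', 'b', 'c', 'e']
'e': index 3 in ['d', 'b', 'c', 'e'] -> ['e', 'd', 'b', 'c']
'e': index 0 in ['e', 'd', 'b', 'c'] -> ['e', 'd', 'b', 'c']
'c': index 3 in ['e', 'd', 'b', 'c'] -> ['c', 'e', 'd', 'b']
'd': index 2 in ['c', 'e', 'd', 'b'] -> ['d', 'c', 'e', 'b']
'c': index 1 in ['d', 'c', 'e', 'b'] -> ['c', 'd', 'e', 'b']
'e': index 2 in ['c', 'd', 'e', 'b'] -> ['e', 'c', 'd', 'b']
'e': index 0 in ['e', 'c', 'd', 'b'] -> ['e', 'c', 'd', 'b']
'c': index 1 in ['e', 'c', 'd', 'b'] -> ['c', 'e', 'd', 'b']
'c': index 0 in ['c', 'e', 'd', 'b'] -> ['c', 'e', 'd', 'b']
'e': index 1 in ['c', 'e', 'd', 'b'] -> ['e', 'c', 'd', 'b']
'b': index 3 in ['e', 'c', 'd', 'b'] -> ['b', 'e', 'c', 'd']


Output: [2, 3, 0, 3, 2, 1, 2, 0, 1, 0, 1, 3]


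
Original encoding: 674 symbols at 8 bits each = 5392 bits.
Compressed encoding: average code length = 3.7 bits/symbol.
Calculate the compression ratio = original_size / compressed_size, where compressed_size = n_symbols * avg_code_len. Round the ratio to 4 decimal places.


original_size = n_symbols * orig_bits = 674 * 8 = 5392 bits
compressed_size = n_symbols * avg_code_len = 674 * 3.7 = 2493.8 bits
ratio = original_size / compressed_size = 5392 / 2493.8 = 2.1622

Compression ratio = 2.1622


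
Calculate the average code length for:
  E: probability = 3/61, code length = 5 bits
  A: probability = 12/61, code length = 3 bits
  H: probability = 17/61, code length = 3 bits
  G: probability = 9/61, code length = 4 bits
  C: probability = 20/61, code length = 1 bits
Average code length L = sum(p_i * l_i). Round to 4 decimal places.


Weighted contributions p_i * l_i:
  E: (3/61) * 5 = 15/61
  A: (12/61) * 3 = 36/61
  H: (17/61) * 3 = 51/61
  G: (9/61) * 4 = 36/61
  C: (20/61) * 1 = 20/61
Sum = (15 + 36 + 51 + 36 + 20)/61 = 158/61

L = 158/61 = 2.5902 bits/symbol


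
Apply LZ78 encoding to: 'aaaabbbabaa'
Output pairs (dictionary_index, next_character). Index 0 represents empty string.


LZ78 encoding steps:
Dictionary: {0: ''}
Step 1: w='' (idx 0), next='a' -> output (0, 'a'), add 'a' as idx 1
Step 2: w='a' (idx 1), next='a' -> output (1, 'a'), add 'aa' as idx 2
Step 3: w='a' (idx 1), next='b' -> output (1, 'b'), add 'ab' as idx 3
Step 4: w='' (idx 0), next='b' -> output (0, 'b'), add 'b' as idx 4
Step 5: w='b' (idx 4), next='a' -> output (4, 'a'), add 'ba' as idx 5
Step 6: w='ba' (idx 5), next='a' -> output (5, 'a'), add 'baa' as idx 6


Encoded: [(0, 'a'), (1, 'a'), (1, 'b'), (0, 'b'), (4, 'a'), (5, 'a')]


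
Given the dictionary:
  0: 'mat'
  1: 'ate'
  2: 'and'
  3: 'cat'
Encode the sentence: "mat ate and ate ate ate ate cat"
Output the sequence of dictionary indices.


Look up each word in the dictionary:
  'mat' -> 0
  'ate' -> 1
  'and' -> 2
  'ate' -> 1
  'ate' -> 1
  'ate' -> 1
  'ate' -> 1
  'cat' -> 3

Encoded: [0, 1, 2, 1, 1, 1, 1, 3]


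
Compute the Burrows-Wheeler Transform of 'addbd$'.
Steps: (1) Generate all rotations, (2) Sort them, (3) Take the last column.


Rotations (sorted):
  0: $addbd -> last char: d
  1: addbd$ -> last char: $
  2: bd$add -> last char: d
  3: d$addb -> last char: b
  4: dbd$ad -> last char: d
  5: ddbd$a -> last char: a


BWT = d$dbda


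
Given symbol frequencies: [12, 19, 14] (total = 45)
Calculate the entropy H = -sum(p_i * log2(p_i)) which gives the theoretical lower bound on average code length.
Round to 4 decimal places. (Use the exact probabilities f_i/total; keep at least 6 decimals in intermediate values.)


Per-symbol terms -p_i * log2(p_i) with p_i = f_i/45:
  p = 12/45 = 0.266667: log2(p) = -1.906891, -p*log2(p) = 0.508504
  p = 19/45 = 0.422222: log2(p) = -1.243926, -p*log2(p) = 0.525213
  p = 14/45 = 0.311111: log2(p) = -1.684498, -p*log2(p) = 0.524066
H = 0.508504 + 0.525213 + 0.524066 = 1.557783

H = 1.5578 bits/symbol


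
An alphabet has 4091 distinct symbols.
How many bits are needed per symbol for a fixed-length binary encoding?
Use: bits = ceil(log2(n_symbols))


log2(4091) = 11.9982
Bracket: 2^11 = 2048 < 4091 <= 2^12 = 4096
So ceil(log2(4091)) = 12

bits = ceil(log2(4091)) = ceil(11.9982) = 12 bits


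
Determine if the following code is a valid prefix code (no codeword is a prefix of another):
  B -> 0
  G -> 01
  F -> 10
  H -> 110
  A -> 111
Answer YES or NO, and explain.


Checking each pair (does one codeword prefix another?):
  B='0' vs G='01': prefix -- VIOLATION

NO -- this is NOT a valid prefix code. B (0) is a prefix of G (01).


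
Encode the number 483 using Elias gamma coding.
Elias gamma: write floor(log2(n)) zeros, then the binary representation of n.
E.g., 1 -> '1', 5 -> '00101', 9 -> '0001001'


num_bits = floor(log2(483)) + 1 = 9
leading_zeros = num_bits - 1 = 8
binary(483) = 111100011

Elias gamma(483) = '00000000' + '111100011' = 00000000111100011 (17 bits)


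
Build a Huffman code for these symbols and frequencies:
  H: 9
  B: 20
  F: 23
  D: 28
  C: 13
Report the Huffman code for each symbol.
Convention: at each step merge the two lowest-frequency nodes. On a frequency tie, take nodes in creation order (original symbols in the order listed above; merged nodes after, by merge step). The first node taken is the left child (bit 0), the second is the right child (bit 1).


Huffman tree construction:
Step 1: Merge H(9) + C(13) = 22
Step 2: Merge B(20) + (H+C)(22) = 42
Step 3: Merge F(23) + D(28) = 51
Step 4: Merge (B+(H+C))(42) + (F+D)(51) = 93
Read each symbol's code off the tree from the root (left child = 0, right child = 1).

Codes:
  H: 010 (length 3)
  B: 00 (length 2)
  F: 10 (length 2)
  D: 11 (length 2)
  C: 011 (length 3)
Average code length: 208/93 = 2.2366 bits/symbol


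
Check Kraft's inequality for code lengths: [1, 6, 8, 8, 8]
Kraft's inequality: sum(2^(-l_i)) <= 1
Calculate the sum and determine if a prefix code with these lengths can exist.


Sum = 2^(-1) + 2^(-6) + 2^(-8) + 2^(-8) + 2^(-8)
    = 0.5 + 0.015625 + 0.00390625 + 0.00390625 + 0.00390625
    = 135/256 = 0.52734375
Since 0.52734375 <= 1, Kraft's inequality IS satisfied.
A prefix code with these lengths CAN exist.

Kraft sum = 0.52734375. Satisfied.


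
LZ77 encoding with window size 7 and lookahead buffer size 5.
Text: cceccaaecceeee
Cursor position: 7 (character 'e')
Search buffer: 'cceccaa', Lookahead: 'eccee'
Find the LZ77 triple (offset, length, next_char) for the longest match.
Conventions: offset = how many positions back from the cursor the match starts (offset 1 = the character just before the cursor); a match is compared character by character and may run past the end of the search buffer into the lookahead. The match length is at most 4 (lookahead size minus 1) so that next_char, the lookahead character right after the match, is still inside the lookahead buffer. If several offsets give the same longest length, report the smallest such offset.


Try each offset into the search buffer:
  offset=1 (pos 6, char 'a'): match length 0
  offset=2 (pos 5, char 'a'): match length 0
  offset=3 (pos 4, char 'c'): match length 0
  offset=4 (pos 3, char 'c'): match length 0
  offset=5 (pos 2, char 'e'): match length 3
  offset=6 (pos 1, char 'c'): match length 0
  offset=7 (pos 0, char 'c'): match length 0
Longest match has length 3 at offset 5.
next_char = character at position 7 + 3 = 10 -> 'e'

Best match: offset=5, length=3 (matching 'ecc' starting at position 2)
LZ77 triple: (5, 3, 'e')


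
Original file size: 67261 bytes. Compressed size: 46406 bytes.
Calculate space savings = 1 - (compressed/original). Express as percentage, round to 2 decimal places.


ratio = compressed/original = 46406/67261 = 0.689939
savings = 1 - ratio = 1 - 0.689939 = 0.310061
as a percentage: 0.310061 * 100 = 31.01%

Space savings = 1 - 46406/67261 = 31.01%


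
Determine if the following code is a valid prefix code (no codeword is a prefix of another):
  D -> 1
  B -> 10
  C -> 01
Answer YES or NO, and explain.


Checking each pair (does one codeword prefix another?):
  D='1' vs B='10': prefix -- VIOLATION

NO -- this is NOT a valid prefix code. D (1) is a prefix of B (10).


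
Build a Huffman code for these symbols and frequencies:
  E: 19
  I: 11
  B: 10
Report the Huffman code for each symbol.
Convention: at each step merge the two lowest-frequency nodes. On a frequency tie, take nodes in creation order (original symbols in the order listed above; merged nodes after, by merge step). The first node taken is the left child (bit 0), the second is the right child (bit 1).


Huffman tree construction:
Step 1: Merge B(10) + I(11) = 21
Step 2: Merge E(19) + (B+I)(21) = 40
Read each symbol's code off the tree from the root (left child = 0, right child = 1).

Codes:
  E: 0 (length 1)
  I: 11 (length 2)
  B: 10 (length 2)
Average code length: 61/40 = 1.5250 bits/symbol


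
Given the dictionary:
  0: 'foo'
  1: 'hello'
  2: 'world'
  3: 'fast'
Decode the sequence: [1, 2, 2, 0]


Look up each index in the dictionary:
  1 -> 'hello'
  2 -> 'world'
  2 -> 'world'
  0 -> 'foo'

Decoded: "hello world world foo"


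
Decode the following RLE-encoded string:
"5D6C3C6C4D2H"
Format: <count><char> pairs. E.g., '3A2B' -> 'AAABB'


Expanding each <count><char> pair:
  5D -> 'DDDDD'
  6C -> 'CCCCCC'
  3C -> 'CCC'
  6C -> 'CCCCCC'
  4D -> 'DDDD'
  2H -> 'HH'

Decoded = DDDDDCCCCCCCCCCCCCCCDDDDHH


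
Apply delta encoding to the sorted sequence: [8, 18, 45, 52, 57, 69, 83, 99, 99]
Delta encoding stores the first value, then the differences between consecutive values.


First value: 8
Deltas:
  18 - 8 = 10
  45 - 18 = 27
  52 - 45 = 7
  57 - 52 = 5
  69 - 57 = 12
  83 - 69 = 14
  99 - 83 = 16
  99 - 99 = 0


Delta encoded: [8, 10, 27, 7, 5, 12, 14, 16, 0]


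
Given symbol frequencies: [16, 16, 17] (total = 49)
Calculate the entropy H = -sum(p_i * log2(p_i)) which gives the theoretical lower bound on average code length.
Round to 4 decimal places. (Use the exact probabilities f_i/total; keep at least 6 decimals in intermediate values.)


Per-symbol terms -p_i * log2(p_i) with p_i = f_i/49:
  p = 16/49 = 0.326531: log2(p) = -1.614710, -p*log2(p) = 0.527252
  p = 16/49 = 0.326531: log2(p) = -1.614710, -p*log2(p) = 0.527252
  p = 17/49 = 0.346939: log2(p) = -1.527247, -p*log2(p) = 0.529861
H = 0.527252 + 0.527252 + 0.529861 = 1.584365

H = 1.5844 bits/symbol


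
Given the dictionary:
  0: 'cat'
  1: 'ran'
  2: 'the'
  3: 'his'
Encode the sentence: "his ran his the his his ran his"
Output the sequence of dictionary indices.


Look up each word in the dictionary:
  'his' -> 3
  'ran' -> 1
  'his' -> 3
  'the' -> 2
  'his' -> 3
  'his' -> 3
  'ran' -> 1
  'his' -> 3

Encoded: [3, 1, 3, 2, 3, 3, 1, 3]


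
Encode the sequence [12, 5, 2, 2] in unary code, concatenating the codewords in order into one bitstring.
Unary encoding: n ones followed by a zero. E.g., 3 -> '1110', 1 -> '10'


Encode each number as n ones followed by a terminating 0:
  12 -> 1111111111110 (13 bits)
  5 -> 111110 (6 bits)
  2 -> 110 (3 bits)
  2 -> 110 (3 bits)
Total length = 13 + 6 + 3 + 3 = 25 bits.

Unary([12, 5, 2, 2]) = 1111111111110111110110110 (25 bits)


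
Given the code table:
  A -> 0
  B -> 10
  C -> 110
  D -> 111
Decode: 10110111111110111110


Decoding:
10 -> B
110 -> C
111 -> D
111 -> D
110 -> C
111 -> D
110 -> C


Result: BCDDCDC


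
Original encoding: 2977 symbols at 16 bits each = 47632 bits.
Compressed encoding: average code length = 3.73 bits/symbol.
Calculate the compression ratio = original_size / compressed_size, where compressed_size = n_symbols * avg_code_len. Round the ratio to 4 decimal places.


original_size = n_symbols * orig_bits = 2977 * 16 = 47632 bits
compressed_size = n_symbols * avg_code_len = 2977 * 3.73 = 11104.21 bits
ratio = original_size / compressed_size = 47632 / 11104.21 = 4.2895

Compression ratio = 4.2895


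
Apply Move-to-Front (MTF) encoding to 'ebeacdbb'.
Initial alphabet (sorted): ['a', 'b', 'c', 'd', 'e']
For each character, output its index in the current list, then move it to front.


MTF encoding:
'e': index 4 in ['a', 'b', 'c', 'd', 'e'] -> ['e', 'a', 'b', 'c', 'd']
'b': index 2 in ['e', 'a', 'b', 'c', 'd'] -> ['b', 'e', 'a', 'c', 'd']
'e': index 1 in ['b', 'e', 'a', 'c', 'd'] -> ['e', 'b', 'a', 'c', 'd']
'a': index 2 in ['e', 'b', 'a', 'c', 'd'] -> ['a', 'e', 'b', 'c', 'd']
'c': index 3 in ['a', 'e', 'b', 'c', 'd'] -> ['c', 'a', 'e', 'b', 'd']
'd': index 4 in ['c', 'a', 'e', 'b', 'd'] -> ['d', 'c', 'a', 'e', 'b']
'b': index 4 in ['d', 'c', 'a', 'e', 'b'] -> ['b', 'd', 'c', 'a', 'e']
'b': index 0 in ['b', 'd', 'c', 'a', 'e'] -> ['b', 'd', 'c', 'a', 'e']


Output: [4, 2, 1, 2, 3, 4, 4, 0]


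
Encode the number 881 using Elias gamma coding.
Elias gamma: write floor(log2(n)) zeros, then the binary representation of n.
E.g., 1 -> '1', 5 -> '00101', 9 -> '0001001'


num_bits = floor(log2(881)) + 1 = 10
leading_zeros = num_bits - 1 = 9
binary(881) = 1101110001

Elias gamma(881) = '000000000' + '1101110001' = 0000000001101110001 (19 bits)


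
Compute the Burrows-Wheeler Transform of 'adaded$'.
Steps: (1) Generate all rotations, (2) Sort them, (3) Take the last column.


Rotations (sorted):
  0: $adaded -> last char: d
  1: adaded$ -> last char: $
  2: aded$ad -> last char: d
  3: d$adade -> last char: e
  4: daded$a -> last char: a
  5: ded$ada -> last char: a
  6: ed$adad -> last char: d


BWT = d$deaad


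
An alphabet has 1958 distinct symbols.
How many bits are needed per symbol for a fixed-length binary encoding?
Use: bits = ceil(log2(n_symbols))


log2(1958) = 10.9352
Bracket: 2^10 = 1024 < 1958 <= 2^11 = 2048
So ceil(log2(1958)) = 11

bits = ceil(log2(1958)) = ceil(10.9352) = 11 bits


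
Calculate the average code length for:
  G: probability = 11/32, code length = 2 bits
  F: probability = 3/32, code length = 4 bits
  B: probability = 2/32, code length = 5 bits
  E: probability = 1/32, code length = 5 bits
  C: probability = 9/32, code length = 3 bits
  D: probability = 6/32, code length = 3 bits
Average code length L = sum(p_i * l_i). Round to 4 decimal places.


Weighted contributions p_i * l_i:
  G: (11/32) * 2 = 22/32
  F: (3/32) * 4 = 12/32
  B: (2/32) * 5 = 10/32
  E: (1/32) * 5 = 5/32
  C: (9/32) * 3 = 27/32
  D: (6/32) * 3 = 18/32
Sum = (22 + 12 + 10 + 5 + 27 + 18)/32 = 94/32

L = 94/32 = 2.9375 bits/symbol


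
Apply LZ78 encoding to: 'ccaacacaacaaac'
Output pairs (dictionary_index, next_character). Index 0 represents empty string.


LZ78 encoding steps:
Dictionary: {0: ''}
Step 1: w='' (idx 0), next='c' -> output (0, 'c'), add 'c' as idx 1
Step 2: w='c' (idx 1), next='a' -> output (1, 'a'), add 'ca' as idx 2
Step 3: w='' (idx 0), next='a' -> output (0, 'a'), add 'a' as idx 3
Step 4: w='ca' (idx 2), next='c' -> output (2, 'c'), add 'cac' as idx 4
Step 5: w='a' (idx 3), next='a' -> output (3, 'a'), add 'aa' as idx 5
Step 6: w='ca' (idx 2), next='a' -> output (2, 'a'), add 'caa' as idx 6
Step 7: w='a' (idx 3), next='c' -> output (3, 'c'), add 'ac' as idx 7


Encoded: [(0, 'c'), (1, 'a'), (0, 'a'), (2, 'c'), (3, 'a'), (2, 'a'), (3, 'c')]


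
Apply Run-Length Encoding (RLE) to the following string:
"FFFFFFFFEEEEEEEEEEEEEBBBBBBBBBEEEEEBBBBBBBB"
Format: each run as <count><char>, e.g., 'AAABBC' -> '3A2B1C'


Scanning runs left to right:
  i=0: run of 'F' x 8 -> '8F'
  i=8: run of 'E' x 13 -> '13E'
  i=21: run of 'B' x 9 -> '9B'
  i=30: run of 'E' x 5 -> '5E'
  i=35: run of 'B' x 8 -> '8B'

RLE = 8F13E9B5E8B


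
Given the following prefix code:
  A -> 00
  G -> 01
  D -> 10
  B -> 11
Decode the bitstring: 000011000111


Decoding step by step:
Bits 00 -> A
Bits 00 -> A
Bits 11 -> B
Bits 00 -> A
Bits 01 -> G
Bits 11 -> B


Decoded message: AABAGB


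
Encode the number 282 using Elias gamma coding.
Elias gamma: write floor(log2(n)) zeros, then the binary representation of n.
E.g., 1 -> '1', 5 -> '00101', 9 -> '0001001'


num_bits = floor(log2(282)) + 1 = 9
leading_zeros = num_bits - 1 = 8
binary(282) = 100011010

Elias gamma(282) = '00000000' + '100011010' = 00000000100011010 (17 bits)


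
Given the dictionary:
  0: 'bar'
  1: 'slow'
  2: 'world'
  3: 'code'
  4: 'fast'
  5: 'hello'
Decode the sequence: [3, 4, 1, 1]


Look up each index in the dictionary:
  3 -> 'code'
  4 -> 'fast'
  1 -> 'slow'
  1 -> 'slow'

Decoded: "code fast slow slow"


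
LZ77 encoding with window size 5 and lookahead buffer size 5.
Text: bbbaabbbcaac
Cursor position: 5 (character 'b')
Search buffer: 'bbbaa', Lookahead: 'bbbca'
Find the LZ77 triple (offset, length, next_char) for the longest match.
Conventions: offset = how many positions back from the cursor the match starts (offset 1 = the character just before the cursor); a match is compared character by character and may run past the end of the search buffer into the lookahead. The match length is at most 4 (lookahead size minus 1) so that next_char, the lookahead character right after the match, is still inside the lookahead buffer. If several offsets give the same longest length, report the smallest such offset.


Try each offset into the search buffer:
  offset=1 (pos 4, char 'a'): match length 0
  offset=2 (pos 3, char 'a'): match length 0
  offset=3 (pos 2, char 'b'): match length 1
  offset=4 (pos 1, char 'b'): match length 2
  offset=5 (pos 0, char 'b'): match length 3
Longest match has length 3 at offset 5.
next_char = character at position 5 + 3 = 8 -> 'c'

Best match: offset=5, length=3 (matching 'bbb' starting at position 0)
LZ77 triple: (5, 3, 'c')


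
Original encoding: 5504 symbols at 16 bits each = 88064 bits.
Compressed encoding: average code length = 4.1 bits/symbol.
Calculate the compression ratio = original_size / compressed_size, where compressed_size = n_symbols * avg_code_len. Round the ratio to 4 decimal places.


original_size = n_symbols * orig_bits = 5504 * 16 = 88064 bits
compressed_size = n_symbols * avg_code_len = 5504 * 4.1 = 22566.4 bits
ratio = original_size / compressed_size = 88064 / 22566.4 = 3.9024

Compression ratio = 3.9024
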